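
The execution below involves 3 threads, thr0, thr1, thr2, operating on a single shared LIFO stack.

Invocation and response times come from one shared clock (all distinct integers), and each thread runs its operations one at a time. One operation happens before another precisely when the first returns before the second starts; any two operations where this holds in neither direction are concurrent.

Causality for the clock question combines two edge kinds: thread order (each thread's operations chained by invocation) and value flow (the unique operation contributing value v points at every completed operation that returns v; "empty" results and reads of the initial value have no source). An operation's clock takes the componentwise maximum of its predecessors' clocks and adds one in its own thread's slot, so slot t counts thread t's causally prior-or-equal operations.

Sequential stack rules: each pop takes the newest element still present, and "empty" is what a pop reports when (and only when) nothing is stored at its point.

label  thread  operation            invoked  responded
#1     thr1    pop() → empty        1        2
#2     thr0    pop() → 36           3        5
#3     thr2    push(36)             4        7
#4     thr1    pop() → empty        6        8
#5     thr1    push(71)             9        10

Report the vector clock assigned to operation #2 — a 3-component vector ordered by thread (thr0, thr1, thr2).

#3 (invocation 4): nothing precedes it; thr2's component alone gives (0, 0, 1)
#1 (invocation 1): nothing precedes it; thr1's component alone gives (0, 1, 0)
VC(#4, invoked at 6): max of VC(#1)=(0, 1, 0), then +1 on thread thr1 → (0, 2, 0)
VC(#2, invoked at 3): max of VC(#3)=(0, 0, 1), then +1 on thread thr0 → (1, 0, 1)
VC(#5, invoked at 9): max of VC(#4)=(0, 2, 0), then +1 on thread thr1 → (0, 3, 0)
target: VC(#2) = (1, 0, 1)

(1, 0, 1)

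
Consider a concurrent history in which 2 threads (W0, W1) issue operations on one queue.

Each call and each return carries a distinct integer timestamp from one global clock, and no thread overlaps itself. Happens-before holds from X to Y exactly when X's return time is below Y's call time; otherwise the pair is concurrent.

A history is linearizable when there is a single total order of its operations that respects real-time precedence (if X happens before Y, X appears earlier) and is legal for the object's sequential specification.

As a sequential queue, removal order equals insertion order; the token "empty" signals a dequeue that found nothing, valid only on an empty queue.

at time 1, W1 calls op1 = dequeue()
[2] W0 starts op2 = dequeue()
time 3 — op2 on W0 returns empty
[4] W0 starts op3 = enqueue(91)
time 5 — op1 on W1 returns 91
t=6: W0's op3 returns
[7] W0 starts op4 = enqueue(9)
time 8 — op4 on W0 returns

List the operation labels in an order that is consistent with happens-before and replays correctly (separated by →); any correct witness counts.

op2 → op3 → op1 → op4

1. op2 dequeue() → empty, leaving queue <>
2. op3 enqueue(91), leaving queue <91>
3. op1 dequeue() → 91, leaving queue <>
4. op4 enqueue(9), leaving queue <9>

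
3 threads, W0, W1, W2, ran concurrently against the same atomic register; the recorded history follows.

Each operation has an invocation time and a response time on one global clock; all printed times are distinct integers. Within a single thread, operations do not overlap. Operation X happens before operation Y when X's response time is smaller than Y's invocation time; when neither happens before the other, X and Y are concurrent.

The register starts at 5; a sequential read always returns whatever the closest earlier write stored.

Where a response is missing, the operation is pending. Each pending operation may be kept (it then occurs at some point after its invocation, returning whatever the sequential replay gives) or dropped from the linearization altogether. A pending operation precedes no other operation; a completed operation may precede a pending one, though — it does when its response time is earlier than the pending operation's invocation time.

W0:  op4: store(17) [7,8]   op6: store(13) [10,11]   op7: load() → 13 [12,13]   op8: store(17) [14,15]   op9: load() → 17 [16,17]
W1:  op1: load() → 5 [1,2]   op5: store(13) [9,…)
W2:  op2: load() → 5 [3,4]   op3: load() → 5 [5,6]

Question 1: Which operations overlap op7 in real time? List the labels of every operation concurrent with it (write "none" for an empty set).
op5

concurrent with op7 ([12,13]): every op whose interval crosses 12..13
op1 [1,2]: before
op2 [3,4]: before
op3 [5,6]: before
op4 [7,8]: before
op5 [9,…): concurrent
op6 [10,11]: before
op8 [14,15]: after
op9 [16,17]: after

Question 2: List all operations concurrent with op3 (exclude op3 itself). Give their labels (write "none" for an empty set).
none

op3 spans [5,6]; an op avoiding the whole window 5..6 is ordered, any other is concurrent
op1 [1,2]: before
op2 [3,4]: before
op4 [7,8]: after
op5 [9,…): after
op6 [10,11]: after
op7 [12,13]: after
op8 [14,15]: after
op9 [16,17]: after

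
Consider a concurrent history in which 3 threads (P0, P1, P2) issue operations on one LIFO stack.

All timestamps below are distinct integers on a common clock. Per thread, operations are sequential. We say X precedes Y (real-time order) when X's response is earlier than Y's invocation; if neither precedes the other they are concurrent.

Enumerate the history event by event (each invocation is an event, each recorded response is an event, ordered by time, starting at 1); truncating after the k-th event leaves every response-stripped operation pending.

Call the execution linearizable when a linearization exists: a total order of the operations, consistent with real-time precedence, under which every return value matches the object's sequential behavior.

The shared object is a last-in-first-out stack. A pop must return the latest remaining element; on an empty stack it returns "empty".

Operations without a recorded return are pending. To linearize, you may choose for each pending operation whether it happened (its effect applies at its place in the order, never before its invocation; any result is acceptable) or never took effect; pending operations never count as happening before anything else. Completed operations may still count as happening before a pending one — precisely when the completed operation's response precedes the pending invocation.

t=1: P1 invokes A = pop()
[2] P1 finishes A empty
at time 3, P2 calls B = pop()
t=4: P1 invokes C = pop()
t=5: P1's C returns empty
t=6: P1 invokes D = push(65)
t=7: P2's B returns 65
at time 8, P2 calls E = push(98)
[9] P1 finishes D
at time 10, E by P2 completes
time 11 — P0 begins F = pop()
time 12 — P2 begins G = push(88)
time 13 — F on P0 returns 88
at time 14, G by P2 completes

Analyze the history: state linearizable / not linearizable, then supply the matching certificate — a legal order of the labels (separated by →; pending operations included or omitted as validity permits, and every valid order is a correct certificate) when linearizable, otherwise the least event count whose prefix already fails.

after step 1 (A pop() → empty): stack <>
after step 2 (C pop() → empty): stack <>
after step 3 (D push(65)): stack <65>
after step 4 (B pop() → 65): stack <>
after step 5 (E push(98)): stack <98>
after step 6 (G push(88)): stack <98,88>
after step 7 (F pop() → 88): stack <98>

linearizable — witness: A → C → D → B → E → G → F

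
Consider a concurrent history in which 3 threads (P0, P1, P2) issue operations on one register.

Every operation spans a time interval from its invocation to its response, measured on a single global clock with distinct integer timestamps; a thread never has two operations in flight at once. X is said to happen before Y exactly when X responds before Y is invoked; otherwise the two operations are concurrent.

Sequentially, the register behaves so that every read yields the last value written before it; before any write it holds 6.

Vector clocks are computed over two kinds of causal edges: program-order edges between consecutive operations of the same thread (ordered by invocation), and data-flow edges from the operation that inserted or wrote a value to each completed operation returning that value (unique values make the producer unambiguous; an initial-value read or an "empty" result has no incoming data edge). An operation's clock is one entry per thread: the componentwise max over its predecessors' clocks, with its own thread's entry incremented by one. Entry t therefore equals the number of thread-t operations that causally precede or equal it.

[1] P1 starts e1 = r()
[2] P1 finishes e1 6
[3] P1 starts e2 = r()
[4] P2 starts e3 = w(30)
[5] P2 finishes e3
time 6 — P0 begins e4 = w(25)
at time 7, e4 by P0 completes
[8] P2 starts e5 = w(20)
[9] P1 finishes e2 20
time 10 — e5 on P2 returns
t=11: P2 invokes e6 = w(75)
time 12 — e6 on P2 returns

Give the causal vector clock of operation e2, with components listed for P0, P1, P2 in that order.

(0, 2, 2)

root op e3, invoked 4: fresh clock plus P2's own tick → (0, 0, 1)
root op e1, invoked 1: fresh clock plus P1's own tick → (0, 1, 0)
root op e4, invoked 6: fresh clock plus P0's own tick → (1, 0, 0)
invoked at 8, e5 merges VC(e3)=(0, 0, 1) and bumps P2's slot → (0, 0, 2)
invoked at 11, e6 merges VC(e5)=(0, 0, 2) and bumps P2's slot → (0, 0, 3)
invoked at 3, e2 merges VC(e1)=(0, 1, 0), VC(e5)=(0, 0, 2) and bumps P1's slot → (0, 2, 2)
target: VC(e2) = (0, 2, 2)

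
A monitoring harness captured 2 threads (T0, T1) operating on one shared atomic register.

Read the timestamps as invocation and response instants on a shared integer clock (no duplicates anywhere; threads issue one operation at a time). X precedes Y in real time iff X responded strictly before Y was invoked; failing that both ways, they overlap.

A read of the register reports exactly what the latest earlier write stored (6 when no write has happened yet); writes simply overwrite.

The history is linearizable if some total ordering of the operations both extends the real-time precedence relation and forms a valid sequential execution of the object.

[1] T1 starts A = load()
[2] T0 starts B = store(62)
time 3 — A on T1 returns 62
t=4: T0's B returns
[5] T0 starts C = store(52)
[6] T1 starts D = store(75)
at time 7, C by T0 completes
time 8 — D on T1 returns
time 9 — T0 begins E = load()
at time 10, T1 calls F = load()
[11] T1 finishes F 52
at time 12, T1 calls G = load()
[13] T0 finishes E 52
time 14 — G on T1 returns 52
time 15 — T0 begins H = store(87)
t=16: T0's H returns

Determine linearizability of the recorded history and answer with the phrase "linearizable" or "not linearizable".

linearizable

one valid linearization: B, A, D, C, E, F, G, H
1. B store(62), leaving value 62
2. A load() → 62, leaving value 62
3. D store(75), leaving value 75
4. C store(52), leaving value 52
5. E load() → 52, leaving value 52
6. F load() → 52, leaving value 52
7. G load() → 52, leaving value 52
8. H store(87), leaving value 87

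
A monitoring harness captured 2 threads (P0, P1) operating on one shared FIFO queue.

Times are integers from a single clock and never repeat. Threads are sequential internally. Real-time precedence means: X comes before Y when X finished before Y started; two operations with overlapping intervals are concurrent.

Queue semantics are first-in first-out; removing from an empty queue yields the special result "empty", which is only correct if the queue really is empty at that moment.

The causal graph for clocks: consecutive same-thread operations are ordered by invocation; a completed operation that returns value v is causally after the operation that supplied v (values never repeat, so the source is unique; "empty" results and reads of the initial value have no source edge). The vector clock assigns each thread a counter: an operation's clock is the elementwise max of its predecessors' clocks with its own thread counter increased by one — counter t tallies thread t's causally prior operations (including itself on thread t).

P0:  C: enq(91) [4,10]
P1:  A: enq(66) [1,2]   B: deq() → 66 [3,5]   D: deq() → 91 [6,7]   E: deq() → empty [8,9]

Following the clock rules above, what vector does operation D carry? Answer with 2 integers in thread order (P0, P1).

VC(A, invoked at 1): no causal predecessors; +1 on P1 → (0, 1)
VC(C, invoked at 4): no causal predecessors; +1 on P0 → (1, 0)
VC(B, invoked at 3): max of VC(A)=(0, 1), then +1 on thread P1 → (0, 2)
VC(D, invoked at 6): max of VC(B)=(0, 2), VC(C)=(1, 0), then +1 on thread P1 → (1, 3)
VC(E, invoked at 8): max of VC(D)=(1, 3), then +1 on thread P1 → (1, 4)
target: VC(D) = (1, 3)

(1, 3)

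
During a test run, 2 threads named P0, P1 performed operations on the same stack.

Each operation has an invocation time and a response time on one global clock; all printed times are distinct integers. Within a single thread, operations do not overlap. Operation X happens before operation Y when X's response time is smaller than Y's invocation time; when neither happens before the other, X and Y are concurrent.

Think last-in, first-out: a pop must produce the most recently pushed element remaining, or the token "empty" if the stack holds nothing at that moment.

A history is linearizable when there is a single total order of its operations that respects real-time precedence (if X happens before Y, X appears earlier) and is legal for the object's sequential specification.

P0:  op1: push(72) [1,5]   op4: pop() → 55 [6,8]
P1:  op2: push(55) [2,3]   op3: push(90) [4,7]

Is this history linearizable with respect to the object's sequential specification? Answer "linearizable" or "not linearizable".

one valid linearization: op1, op2, op4, op3
1. op1 push(72), leaving stack <72>
2. op2 push(55), leaving stack <72,55>
3. op4 pop() → 55, leaving stack <72>
4. op3 push(90), leaving stack <72,90>

linearizable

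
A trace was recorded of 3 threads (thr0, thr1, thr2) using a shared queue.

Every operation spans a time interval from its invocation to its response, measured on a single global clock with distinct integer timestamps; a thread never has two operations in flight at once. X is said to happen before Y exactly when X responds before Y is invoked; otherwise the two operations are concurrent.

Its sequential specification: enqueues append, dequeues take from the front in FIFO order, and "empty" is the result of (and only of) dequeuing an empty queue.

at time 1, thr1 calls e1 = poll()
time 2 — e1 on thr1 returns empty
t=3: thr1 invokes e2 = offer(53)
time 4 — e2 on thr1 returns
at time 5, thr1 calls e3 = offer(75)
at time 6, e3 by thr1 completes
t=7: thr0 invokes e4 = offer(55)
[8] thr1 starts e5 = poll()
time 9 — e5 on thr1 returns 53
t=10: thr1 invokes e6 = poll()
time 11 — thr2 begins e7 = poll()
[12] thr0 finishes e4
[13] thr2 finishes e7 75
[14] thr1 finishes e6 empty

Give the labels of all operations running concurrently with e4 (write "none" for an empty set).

concurrent with e4 ([7,12]): every op whose interval crosses 7..12
e1 [1,2]: before
e2 [3,4]: before
e3 [5,6]: before
e5 [8,9]: concurrent
e6 [10,14]: concurrent
e7 [11,13]: concurrent

e5, e6, e7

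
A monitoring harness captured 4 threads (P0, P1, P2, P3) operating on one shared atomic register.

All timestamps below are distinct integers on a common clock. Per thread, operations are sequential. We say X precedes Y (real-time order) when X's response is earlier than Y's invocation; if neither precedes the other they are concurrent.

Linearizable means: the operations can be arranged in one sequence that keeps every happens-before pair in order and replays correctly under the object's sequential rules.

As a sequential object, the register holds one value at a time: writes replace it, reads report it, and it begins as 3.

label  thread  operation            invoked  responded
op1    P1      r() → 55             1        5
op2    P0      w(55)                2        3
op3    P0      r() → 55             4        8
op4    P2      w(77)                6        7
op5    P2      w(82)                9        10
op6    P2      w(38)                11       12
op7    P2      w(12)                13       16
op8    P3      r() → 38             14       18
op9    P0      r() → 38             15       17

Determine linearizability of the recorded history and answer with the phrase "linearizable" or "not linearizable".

a witness: op2, op1, op3, op4, op5, op6, op8, op9, op7
1. op2 w(55), leaving value 55
2. op1 r() → 55, leaving value 55
3. op3 r() → 55, leaving value 55
4. op4 w(77), leaving value 77
5. op5 w(82), leaving value 82
6. op6 w(38), leaving value 38
7. op8 r() → 38, leaving value 38
8. op9 r() → 38, leaving value 38
9. op7 w(12), leaving value 12

linearizable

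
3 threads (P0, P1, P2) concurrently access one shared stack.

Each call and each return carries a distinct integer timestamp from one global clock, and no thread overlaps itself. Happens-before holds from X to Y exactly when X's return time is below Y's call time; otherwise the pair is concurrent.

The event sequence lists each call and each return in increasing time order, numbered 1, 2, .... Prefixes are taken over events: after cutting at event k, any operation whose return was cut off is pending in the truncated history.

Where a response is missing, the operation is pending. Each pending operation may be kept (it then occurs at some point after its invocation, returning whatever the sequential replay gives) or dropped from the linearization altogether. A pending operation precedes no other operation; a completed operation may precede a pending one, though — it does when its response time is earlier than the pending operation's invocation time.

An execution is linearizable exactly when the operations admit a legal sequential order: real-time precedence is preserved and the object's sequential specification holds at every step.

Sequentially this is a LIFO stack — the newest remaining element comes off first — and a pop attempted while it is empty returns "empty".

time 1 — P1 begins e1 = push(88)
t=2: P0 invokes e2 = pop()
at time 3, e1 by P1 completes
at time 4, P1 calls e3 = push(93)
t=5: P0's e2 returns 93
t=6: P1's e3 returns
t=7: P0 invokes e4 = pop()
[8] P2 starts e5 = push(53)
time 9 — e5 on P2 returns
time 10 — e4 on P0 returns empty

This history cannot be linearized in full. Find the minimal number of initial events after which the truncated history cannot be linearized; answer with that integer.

a valid linearization of events 1..9 exists, for instance e1, e3, e2, e4, e5:
step 1: e1 push(88) — stack <88>
step 2: e3 push(93) — stack <88,93>
step 3: e2 pop() → 93 — stack <88>
step 4: e4 pop() (pending, included) — stack <>
step 5: e5 push(53) — stack <53>
event 10 — e4's response, time 10 — after it, nothing linearizes
take e1, e2, e3, e4, e5: step 2 already fails, because e2 pop() → 93 cannot occur there
take e1, e2, e3, e5, e4: step 2 already fails, because e2 pop() → 93 cannot occur there

10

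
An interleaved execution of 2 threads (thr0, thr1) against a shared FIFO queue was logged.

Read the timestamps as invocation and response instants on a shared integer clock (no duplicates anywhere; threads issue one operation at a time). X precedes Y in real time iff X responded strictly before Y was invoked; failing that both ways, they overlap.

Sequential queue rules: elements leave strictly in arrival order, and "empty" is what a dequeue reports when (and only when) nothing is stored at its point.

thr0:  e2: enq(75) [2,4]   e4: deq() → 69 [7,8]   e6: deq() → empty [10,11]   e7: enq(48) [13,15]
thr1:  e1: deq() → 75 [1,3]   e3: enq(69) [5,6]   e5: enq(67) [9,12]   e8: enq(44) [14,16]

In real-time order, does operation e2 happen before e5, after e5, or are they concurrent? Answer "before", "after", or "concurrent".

e2 spans [2,4], e5 spans [9,12]
resp(e2)=4 < inv(e5)=9

before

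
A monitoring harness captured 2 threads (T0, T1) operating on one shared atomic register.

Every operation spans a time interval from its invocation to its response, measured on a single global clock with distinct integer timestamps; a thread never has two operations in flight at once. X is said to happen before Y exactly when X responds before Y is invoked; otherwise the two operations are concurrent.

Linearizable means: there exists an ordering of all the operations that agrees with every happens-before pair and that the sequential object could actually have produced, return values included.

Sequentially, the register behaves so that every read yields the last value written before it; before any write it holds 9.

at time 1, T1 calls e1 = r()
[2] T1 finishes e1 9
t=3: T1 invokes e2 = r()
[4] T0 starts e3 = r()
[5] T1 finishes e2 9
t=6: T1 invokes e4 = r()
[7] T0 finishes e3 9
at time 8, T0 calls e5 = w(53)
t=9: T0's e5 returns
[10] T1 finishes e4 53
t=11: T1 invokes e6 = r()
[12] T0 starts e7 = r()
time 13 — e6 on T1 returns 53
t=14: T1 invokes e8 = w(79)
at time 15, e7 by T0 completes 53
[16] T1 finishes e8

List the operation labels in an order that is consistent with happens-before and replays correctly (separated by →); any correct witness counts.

step 1: e1 r() → 9 — value 9
step 2: e2 r() → 9 — value 9
step 3: e3 r() → 9 — value 9
step 4: e5 w(53) — value 53
step 5: e4 r() → 53 — value 53
step 6: e6 r() → 53 — value 53
step 7: e7 r() → 53 — value 53
step 8: e8 w(79) — value 79

e1 → e2 → e3 → e5 → e4 → e6 → e7 → e8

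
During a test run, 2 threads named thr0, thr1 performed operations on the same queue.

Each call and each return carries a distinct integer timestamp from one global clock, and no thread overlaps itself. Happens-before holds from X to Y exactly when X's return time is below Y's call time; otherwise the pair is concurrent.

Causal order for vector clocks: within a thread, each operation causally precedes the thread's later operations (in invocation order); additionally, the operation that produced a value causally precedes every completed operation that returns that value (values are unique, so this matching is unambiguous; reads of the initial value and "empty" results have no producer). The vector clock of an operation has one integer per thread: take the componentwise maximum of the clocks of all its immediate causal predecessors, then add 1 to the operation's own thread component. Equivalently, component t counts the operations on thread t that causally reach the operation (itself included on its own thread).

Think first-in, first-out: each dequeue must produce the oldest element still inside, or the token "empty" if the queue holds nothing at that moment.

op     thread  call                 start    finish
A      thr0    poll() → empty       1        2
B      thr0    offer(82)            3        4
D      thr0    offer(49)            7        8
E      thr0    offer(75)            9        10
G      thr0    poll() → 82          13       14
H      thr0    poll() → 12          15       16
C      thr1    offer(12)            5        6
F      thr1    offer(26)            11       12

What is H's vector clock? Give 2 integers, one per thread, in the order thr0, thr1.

VC(C, invoked at 5): no causal predecessors; +1 on thr1 → (0, 1)
VC(A, invoked at 1): no causal predecessors; +1 on thr0 → (1, 0)
F, invoked 11, takes VC(C)=(0, 1) under max, adds 1 for thr1 → (0, 2)
B, invoked 3, takes VC(A)=(1, 0) under max, adds 1 for thr0 → (2, 0)
D, invoked 7, takes VC(B)=(2, 0) under max, adds 1 for thr0 → (3, 0)
E, invoked 9, takes VC(D)=(3, 0) under max, adds 1 for thr0 → (4, 0)
G, invoked 13, takes VC(B)=(2, 0), VC(E)=(4, 0) under max, adds 1 for thr0 → (5, 0)
H, invoked 15, takes VC(C)=(0, 1), VC(G)=(5, 0) under max, adds 1 for thr0 → (6, 1)
target: VC(H) = (6, 1)

(6, 1)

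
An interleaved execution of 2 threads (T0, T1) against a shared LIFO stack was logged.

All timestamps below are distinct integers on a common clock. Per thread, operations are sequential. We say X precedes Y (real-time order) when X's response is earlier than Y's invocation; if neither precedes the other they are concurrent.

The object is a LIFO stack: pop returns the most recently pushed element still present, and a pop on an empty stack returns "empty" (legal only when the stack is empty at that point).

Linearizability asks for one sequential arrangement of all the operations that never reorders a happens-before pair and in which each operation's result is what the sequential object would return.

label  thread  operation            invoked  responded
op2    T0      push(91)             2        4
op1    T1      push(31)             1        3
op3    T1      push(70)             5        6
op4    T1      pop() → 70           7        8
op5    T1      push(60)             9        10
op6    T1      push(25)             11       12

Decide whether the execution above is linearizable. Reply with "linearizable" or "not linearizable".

linearizable

one valid linearization: op1, op2, op3, op4, op5, op6
1. op1 push(31), leaving stack <31>
2. op2 push(91), leaving stack <31,91>
3. op3 push(70), leaving stack <31,91,70>
4. op4 pop() → 70, leaving stack <31,91>
5. op5 push(60), leaving stack <31,91,60>
6. op6 push(25), leaving stack <31,91,60,25>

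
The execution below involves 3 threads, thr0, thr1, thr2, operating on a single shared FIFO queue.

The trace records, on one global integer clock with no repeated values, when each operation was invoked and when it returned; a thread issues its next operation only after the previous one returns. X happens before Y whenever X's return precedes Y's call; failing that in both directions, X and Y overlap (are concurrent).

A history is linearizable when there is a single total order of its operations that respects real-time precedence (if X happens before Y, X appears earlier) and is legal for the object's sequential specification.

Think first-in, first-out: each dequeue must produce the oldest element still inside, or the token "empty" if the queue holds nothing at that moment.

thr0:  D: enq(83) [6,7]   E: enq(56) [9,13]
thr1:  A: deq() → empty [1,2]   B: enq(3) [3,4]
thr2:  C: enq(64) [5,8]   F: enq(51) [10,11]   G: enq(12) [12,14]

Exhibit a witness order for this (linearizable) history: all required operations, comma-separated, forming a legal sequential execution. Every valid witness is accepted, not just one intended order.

A, B, C, D, E, F, G

1. A deq() → empty, leaving queue <>
2. B enq(3), leaving queue <3>
3. C enq(64), leaving queue <3,64>
4. D enq(83), leaving queue <3,64,83>
5. E enq(56), leaving queue <3,64,83,56>
6. F enq(51), leaving queue <3,64,83,56,51>
7. G enq(12), leaving queue <3,64,83,56,51,12>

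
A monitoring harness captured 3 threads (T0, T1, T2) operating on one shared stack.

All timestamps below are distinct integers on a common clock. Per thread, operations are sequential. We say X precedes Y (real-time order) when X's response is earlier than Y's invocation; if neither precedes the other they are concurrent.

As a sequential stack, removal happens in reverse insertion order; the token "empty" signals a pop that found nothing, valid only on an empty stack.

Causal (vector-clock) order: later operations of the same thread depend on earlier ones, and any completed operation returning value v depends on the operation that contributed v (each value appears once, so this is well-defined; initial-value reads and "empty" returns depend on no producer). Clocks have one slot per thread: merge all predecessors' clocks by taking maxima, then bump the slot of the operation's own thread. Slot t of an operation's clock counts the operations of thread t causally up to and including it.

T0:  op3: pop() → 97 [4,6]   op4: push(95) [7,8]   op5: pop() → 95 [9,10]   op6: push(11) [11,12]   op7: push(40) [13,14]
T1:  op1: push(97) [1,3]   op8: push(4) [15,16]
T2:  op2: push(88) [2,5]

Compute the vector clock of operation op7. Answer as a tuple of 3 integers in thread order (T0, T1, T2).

op2, invoked 2, has no incoming edges; only T2's bump applies → (0, 0, 1)
op1, invoked 1, has no incoming edges; only T1's bump applies → (0, 1, 0)
op8 (invocation 15): componentwise max over VC(op1)=(0, 1, 0), +1 at T1, giving (0, 2, 0)
op3 (invocation 4): componentwise max over VC(op1)=(0, 1, 0), +1 at T0, giving (1, 1, 0)
op4 (invocation 7): componentwise max over VC(op3)=(1, 1, 0), +1 at T0, giving (2, 1, 0)
op5 (invocation 9): componentwise max over VC(op4)=(2, 1, 0), +1 at T0, giving (3, 1, 0)
op6 (invocation 11): componentwise max over VC(op5)=(3, 1, 0), +1 at T0, giving (4, 1, 0)
op7 (invocation 13): componentwise max over VC(op6)=(4, 1, 0), +1 at T0, giving (5, 1, 0)
target: VC(op7) = (5, 1, 0)

(5, 1, 0)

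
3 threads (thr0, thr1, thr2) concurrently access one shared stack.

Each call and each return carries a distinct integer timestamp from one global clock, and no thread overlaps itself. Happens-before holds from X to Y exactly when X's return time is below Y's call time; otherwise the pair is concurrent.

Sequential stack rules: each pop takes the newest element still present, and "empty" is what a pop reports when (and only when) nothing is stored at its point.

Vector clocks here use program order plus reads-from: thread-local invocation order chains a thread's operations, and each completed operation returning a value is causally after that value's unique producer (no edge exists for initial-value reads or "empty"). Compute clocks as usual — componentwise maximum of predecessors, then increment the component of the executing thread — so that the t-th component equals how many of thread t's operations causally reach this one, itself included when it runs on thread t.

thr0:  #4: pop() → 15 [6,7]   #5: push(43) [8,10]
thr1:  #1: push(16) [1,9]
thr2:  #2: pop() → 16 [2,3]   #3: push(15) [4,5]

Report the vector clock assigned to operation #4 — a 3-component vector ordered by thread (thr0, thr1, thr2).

(1, 1, 2)

root op #1, invoked 1: fresh clock plus thr1's own tick → (0, 1, 0)
invoked at 2, #2 merges VC(#1)=(0, 1, 0) and bumps thr2's slot → (0, 1, 1)
invoked at 4, #3 merges VC(#2)=(0, 1, 1) and bumps thr2's slot → (0, 1, 2)
invoked at 6, #4 merges VC(#3)=(0, 1, 2) and bumps thr0's slot → (1, 1, 2)
invoked at 8, #5 merges VC(#4)=(1, 1, 2) and bumps thr0's slot → (2, 1, 2)
target: VC(#4) = (1, 1, 2)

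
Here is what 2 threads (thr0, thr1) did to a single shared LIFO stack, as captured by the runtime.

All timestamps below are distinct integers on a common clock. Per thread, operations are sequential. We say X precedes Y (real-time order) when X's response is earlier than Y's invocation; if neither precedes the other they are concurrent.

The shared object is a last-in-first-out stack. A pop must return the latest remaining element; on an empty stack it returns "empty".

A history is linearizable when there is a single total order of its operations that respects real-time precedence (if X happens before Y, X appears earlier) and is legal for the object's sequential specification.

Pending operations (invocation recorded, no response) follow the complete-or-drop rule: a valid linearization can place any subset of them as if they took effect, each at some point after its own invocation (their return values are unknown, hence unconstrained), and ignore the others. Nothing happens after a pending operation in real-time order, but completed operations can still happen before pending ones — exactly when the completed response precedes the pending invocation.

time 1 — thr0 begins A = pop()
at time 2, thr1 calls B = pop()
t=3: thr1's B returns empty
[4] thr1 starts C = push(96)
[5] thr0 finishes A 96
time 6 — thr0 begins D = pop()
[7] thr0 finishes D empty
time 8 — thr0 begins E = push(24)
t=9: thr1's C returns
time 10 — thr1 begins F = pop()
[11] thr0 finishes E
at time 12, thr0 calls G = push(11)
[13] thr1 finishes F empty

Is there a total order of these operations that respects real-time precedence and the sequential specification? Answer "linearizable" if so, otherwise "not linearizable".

a witness: B, C, A, D, F, E
1. B pop() → empty, leaving stack <>
2. C push(96), leaving stack <96>
3. A pop() → 96, leaving stack <>
4. D pop() → empty, leaving stack <>
5. F pop() → empty, leaving stack <>
6. E push(24), leaving stack <24>

linearizable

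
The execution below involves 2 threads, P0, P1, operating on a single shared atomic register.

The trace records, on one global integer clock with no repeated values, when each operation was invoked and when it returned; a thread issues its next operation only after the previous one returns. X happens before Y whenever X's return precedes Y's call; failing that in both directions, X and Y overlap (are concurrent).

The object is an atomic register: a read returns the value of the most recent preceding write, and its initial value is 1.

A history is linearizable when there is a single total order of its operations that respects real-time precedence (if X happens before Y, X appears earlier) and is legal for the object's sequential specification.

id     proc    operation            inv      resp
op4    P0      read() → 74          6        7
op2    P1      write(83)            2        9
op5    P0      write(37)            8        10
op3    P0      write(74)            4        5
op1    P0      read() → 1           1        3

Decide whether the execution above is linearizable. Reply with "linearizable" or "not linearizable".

witness order: op1, op2, op3, op4, op5
1. op1 read() → 1, leaving value 1
2. op2 write(83), leaving value 83
3. op3 write(74), leaving value 74
4. op4 read() → 74, leaving value 74
5. op5 write(37), leaving value 37

linearizable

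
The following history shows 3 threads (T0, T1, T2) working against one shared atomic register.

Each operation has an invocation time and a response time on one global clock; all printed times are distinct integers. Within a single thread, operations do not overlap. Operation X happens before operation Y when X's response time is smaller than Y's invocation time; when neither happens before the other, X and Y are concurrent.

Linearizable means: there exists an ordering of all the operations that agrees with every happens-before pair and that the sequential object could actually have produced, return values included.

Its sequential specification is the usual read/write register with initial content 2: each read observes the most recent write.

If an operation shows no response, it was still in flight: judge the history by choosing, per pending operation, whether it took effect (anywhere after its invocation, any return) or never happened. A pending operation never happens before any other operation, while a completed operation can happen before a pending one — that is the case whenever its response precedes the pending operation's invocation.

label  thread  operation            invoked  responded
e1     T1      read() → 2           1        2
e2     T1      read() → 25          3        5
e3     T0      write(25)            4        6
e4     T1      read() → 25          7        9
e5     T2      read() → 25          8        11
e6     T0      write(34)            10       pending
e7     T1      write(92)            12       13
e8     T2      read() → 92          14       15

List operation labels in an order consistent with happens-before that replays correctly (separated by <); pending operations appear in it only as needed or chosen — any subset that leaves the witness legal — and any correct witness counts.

1. e1 read() → 2, leaving value 2
2. e3 write(25), leaving value 25
3. e2 read() → 25, leaving value 25
4. e4 read() → 25, leaving value 25
5. e5 read() → 25, leaving value 25
6. e6 write(34) (pending, included), leaving value 34
7. e7 write(92), leaving value 92
8. e8 read() → 92, leaving value 92

e1 < e3 < e2 < e4 < e5 < e6 < e7 < e8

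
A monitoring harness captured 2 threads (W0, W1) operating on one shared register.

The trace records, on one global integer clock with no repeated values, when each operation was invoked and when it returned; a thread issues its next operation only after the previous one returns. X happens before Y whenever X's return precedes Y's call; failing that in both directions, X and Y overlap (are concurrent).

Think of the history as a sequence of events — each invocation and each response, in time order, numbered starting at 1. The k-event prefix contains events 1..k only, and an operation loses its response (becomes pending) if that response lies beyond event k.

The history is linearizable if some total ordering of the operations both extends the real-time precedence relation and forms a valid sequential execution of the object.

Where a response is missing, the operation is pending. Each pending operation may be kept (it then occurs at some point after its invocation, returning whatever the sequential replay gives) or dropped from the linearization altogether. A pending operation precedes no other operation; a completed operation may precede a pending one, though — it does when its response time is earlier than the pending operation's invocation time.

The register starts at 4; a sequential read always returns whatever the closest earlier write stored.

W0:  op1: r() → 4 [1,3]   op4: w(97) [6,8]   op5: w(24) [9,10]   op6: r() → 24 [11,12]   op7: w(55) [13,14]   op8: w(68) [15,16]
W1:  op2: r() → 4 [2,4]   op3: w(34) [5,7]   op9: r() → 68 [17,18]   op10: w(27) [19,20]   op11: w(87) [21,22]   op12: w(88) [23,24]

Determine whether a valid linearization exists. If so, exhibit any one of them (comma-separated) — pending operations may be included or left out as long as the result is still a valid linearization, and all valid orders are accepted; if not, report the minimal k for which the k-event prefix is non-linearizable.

1. op1 r() → 4, leaving value 4
2. op2 r() → 4, leaving value 4
3. op3 w(34), leaving value 34
4. op4 w(97), leaving value 97
5. op5 w(24), leaving value 24
6. op6 r() → 24, leaving value 24
7. op7 w(55), leaving value 55
8. op8 w(68), leaving value 68
9. op9 r() → 68, leaving value 68
10. op10 w(27), leaving value 27
11. op11 w(87), leaving value 87
12. op12 w(88), leaving value 88

linearizable — witness: op1, op2, op3, op4, op5, op6, op7, op8, op9, op10, op11, op12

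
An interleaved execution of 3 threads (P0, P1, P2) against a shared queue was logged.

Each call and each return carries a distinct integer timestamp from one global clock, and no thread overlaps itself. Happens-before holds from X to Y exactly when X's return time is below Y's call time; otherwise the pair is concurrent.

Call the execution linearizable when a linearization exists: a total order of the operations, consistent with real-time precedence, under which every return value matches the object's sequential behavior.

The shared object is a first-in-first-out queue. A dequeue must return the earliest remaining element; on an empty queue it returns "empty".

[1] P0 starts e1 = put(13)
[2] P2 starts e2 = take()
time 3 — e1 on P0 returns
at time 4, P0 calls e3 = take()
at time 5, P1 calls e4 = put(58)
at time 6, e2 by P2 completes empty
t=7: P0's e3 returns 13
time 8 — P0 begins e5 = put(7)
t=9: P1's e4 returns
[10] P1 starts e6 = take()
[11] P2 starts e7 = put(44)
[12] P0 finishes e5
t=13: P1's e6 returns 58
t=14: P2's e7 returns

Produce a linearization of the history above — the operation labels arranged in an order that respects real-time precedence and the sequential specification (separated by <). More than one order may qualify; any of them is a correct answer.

step 1: e1 put(13) — queue <13>
step 2: e3 take() → 13 — queue <>
step 3: e2 take() → empty — queue <>
step 4: e4 put(58) — queue <58>
step 5: e5 put(7) — queue <58,7>
step 6: e6 take() → 58 — queue <7>
step 7: e7 put(44) — queue <7,44>

e1 < e3 < e2 < e4 < e5 < e6 < e7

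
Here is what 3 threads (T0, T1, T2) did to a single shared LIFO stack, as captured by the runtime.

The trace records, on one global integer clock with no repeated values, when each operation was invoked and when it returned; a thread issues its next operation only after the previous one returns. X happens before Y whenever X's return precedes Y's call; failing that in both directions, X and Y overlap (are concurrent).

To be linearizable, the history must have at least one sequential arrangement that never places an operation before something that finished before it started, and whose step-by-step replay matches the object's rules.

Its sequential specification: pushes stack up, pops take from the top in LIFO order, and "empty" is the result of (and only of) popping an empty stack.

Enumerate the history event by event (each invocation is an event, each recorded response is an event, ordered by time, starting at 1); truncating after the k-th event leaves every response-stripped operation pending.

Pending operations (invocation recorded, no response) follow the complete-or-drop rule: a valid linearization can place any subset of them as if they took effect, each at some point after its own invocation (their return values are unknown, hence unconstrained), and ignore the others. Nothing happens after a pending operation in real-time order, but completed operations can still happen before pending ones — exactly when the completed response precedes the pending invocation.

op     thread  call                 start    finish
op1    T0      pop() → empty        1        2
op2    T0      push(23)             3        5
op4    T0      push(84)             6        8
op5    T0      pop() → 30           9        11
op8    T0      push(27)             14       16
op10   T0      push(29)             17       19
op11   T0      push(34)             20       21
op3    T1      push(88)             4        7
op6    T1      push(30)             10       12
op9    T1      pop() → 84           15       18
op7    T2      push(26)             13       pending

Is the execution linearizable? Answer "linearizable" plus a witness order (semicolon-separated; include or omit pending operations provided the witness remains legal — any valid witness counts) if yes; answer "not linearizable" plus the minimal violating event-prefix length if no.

linearizable — witness: op1; op2; op3; op4; op6; op5; op9; op7; op8; op10; op11

step 1: op1 pop() → empty — stack <>
step 2: op2 push(23) — stack <23>
step 3: op3 push(88) — stack <23,88>
step 4: op4 push(84) — stack <23,88,84>
step 5: op6 push(30) — stack <23,88,84,30>
step 6: op5 pop() → 30 — stack <23,88,84>
step 7: op9 pop() → 84 — stack <23,88>
step 8: op7 push(26) (pending, included) — stack <23,88,26>
step 9: op8 push(27) — stack <23,88,26,27>
step 10: op10 push(29) — stack <23,88,26,27,29>
step 11: op11 push(34) — stack <23,88,26,27,29,34>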